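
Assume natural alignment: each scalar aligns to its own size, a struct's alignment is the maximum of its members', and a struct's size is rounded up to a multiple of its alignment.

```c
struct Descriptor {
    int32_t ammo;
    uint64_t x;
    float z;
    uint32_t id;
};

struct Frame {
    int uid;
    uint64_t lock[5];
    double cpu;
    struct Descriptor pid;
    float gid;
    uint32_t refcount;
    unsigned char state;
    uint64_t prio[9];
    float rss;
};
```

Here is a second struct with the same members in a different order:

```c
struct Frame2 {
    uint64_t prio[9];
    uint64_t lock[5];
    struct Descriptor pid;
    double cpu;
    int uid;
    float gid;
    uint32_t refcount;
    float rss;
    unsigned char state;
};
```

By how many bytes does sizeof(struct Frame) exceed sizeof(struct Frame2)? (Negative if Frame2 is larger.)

8

Descriptor: ammo at 0 (size 4, align 4) → ends 4; pad 4 to align 8 for x; x at 8 (size 8, align 8) → ends 16; z at 16 (size 4, align 4) → ends 20; id at 20 (size 4, align 4) → ends 24; total 24 bytes, alignment 8
uid at 0 (size 4, align 4) → ends 4
pad 4 to align 8 for lock
lock at 8 (size 40, align 8) → ends 48
cpu at 48 (size 8, align 8) → ends 56
pid at 56 (size 24, align 8) → ends 80
gid at 80 (size 4, align 4) → ends 84
refcount at 84 (size 4, align 4) → ends 88
state at 88 (size 1, align 1) → ends 89
pad 7 to align 8 for prio
prio at 96 (size 72, align 8) → ends 168
rss at 168 (size 4, align 4) → ends 172
tail pad 4 to reach multiple of 8
total 176 bytes, alignment 8
— Frame2 —
prio at 0 (size 72, align 8) → ends 72
lock at 72 (size 40, align 8) → ends 112
pid at 112 (size 24, align 8) → ends 136
cpu at 136 (size 8, align 8) → ends 144
uid at 144 (size 4, align 4) → ends 148
gid at 148 (size 4, align 4) → ends 152
refcount at 152 (size 4, align 4) → ends 156
rss at 156 (size 4, align 4) → ends 160
state at 160 (size 1, align 1) → ends 161
tail pad 7 to reach multiple of 8
total 168 bytes, alignment 8
176 − 168 = 8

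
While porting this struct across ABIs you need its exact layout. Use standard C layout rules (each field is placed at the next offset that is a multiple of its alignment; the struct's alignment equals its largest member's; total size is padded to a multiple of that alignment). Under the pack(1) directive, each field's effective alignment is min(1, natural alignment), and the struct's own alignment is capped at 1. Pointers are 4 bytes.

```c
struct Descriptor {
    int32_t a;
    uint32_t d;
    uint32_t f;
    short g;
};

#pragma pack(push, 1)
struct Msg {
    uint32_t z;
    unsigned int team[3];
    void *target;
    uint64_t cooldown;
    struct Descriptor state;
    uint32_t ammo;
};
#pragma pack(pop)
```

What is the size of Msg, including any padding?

Descriptor: 0..4  a  (4B, 4-aligned); 4..8  d  (4B, 4-aligned); 8..12  f  (4B, 4-aligned); 12..14  g  (2B, 2-aligned); 14..16  -- tail padding (2B); sizeof = 16, alignof = 4
0..4  z  (4B, 1-aligned)
4..16  team  (12B, 1-aligned)
16..20  target  (4B, 1-aligned)
20..28  cooldown  (8B, 1-aligned)
28..44  state  (16B, 1-aligned)
44..48  ammo  (4B, 1-aligned)
sizeof = 48, alignof = 1

48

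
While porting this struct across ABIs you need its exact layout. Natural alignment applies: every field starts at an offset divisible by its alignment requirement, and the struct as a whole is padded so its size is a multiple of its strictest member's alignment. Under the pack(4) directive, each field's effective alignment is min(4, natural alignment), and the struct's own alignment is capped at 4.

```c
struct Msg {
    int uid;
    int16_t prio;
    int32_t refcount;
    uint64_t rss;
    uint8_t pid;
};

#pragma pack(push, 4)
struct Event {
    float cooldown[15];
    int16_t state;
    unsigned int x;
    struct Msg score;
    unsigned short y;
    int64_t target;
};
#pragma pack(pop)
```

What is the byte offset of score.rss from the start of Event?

84

Msg: uid at 0 (size 4, align 4) → ends 4; prio at 4 (size 2, align 2) → ends 6; pad 2 to align 4 for refcount; refcount at 8 (size 4, align 4) → ends 12; pad 4 to align 8 for rss; rss at 16 (size 8, align 8) → ends 24; pid at 24 (size 1, align 1) → ends 25; tail pad 7 to reach multiple of 8; total 32 bytes, alignment 8
cooldown at 0 (size 60, align 4) → ends 60
state at 60 (size 2, align 2) → ends 62
pad 2 to align 4 for x
x at 64 (size 4, align 4) → ends 68
score at 68 (size 32, align 4) → ends 100
within Msg: rss at 16
68 + 16 = 84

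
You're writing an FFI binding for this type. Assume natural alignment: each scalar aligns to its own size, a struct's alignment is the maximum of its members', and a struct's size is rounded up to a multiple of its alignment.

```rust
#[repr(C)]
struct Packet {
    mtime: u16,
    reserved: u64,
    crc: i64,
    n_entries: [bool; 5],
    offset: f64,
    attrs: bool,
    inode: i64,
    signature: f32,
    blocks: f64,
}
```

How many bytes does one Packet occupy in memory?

72

0..2  mtime  (2B, 2-aligned)
2..8  -- padding (6B)
8..16  reserved  (8B, 8-aligned)
16..24  crc  (8B, 8-aligned)
24..29  n_entries  (5B, 1-aligned)
29..32  -- padding (3B)
32..40  offset  (8B, 8-aligned)
40..41  attrs  (1B, 1-aligned)
41..48  -- padding (7B)
48..56  inode  (8B, 8-aligned)
56..60  signature  (4B, 4-aligned)
60..64  -- padding (4B)
64..72  blocks  (8B, 8-aligned)
sizeof = 72, alignof = 8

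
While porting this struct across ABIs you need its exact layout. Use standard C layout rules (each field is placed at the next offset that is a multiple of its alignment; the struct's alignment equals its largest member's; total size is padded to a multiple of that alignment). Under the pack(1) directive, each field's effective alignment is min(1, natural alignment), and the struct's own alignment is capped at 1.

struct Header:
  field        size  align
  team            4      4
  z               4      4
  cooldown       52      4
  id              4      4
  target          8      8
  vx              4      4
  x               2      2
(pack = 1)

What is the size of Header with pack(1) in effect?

@0: team [4B, align 1] → 4
@4: z [4B, align 1] → 8
@8: cooldown [52B, align 1] → 60
@60: id [4B, align 1] → 64
@64: target [8B, align 1] → 72
@72: vx [4B, align 1] → 76
@76: x [2B, align 1] → 78
size 78, align 1

78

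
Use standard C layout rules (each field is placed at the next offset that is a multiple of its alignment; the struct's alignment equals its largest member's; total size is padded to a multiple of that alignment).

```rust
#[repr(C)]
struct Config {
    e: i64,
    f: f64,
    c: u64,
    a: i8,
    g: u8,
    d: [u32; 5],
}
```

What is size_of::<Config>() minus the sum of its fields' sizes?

2

e at 0 (size 8, align 8) → ends 8
f at 8 (size 8, align 8) → ends 16
c at 16 (size 8, align 8) → ends 24
a at 24 (size 1, align 1) → ends 25
g at 25 (size 1, align 1) → ends 26
pad 2 to align 4 for d
d at 28 (size 20, align 4) → ends 48
total 48 bytes, alignment 8
data bytes 46, size 48 → padding 2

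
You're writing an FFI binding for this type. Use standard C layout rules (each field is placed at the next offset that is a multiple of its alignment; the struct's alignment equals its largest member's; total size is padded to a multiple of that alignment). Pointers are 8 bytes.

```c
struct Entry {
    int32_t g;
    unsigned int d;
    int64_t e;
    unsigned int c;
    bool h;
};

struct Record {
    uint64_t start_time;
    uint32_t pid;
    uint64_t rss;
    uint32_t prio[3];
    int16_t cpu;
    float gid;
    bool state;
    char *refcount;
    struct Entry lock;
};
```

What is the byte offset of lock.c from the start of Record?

Entry: 0..4  g  (4B, 4-aligned); 4..8  d  (4B, 4-aligned); 8..16  e  (8B, 8-aligned); 16..20  c  (4B, 4-aligned); 20..21  h  (1B, 1-aligned); 21..24  -- tail padding (3B); sizeof = 24, alignof = 8
0..8  start_time  (8B, 8-aligned)
8..12  pid  (4B, 4-aligned)
12..16  -- padding (4B)
16..24  rss  (8B, 8-aligned)
24..36  prio  (12B, 4-aligned)
36..38  cpu  (2B, 2-aligned)
38..40  -- padding (2B)
40..44  gid  (4B, 4-aligned)
44..45  state  (1B, 1-aligned)
45..48  -- padding (3B)
48..56  refcount  (8B, 8-aligned)
56..80  lock  (24B, 8-aligned)
within Entry: c at 16
56 + 16 = 72

72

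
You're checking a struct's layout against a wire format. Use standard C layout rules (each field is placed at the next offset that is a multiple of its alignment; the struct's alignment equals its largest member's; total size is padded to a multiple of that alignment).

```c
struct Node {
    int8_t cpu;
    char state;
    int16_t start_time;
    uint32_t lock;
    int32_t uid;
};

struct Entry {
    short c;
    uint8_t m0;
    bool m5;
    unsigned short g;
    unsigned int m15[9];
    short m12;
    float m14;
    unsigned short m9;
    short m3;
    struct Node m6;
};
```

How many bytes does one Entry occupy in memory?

Node: @0: cpu [1B, align 1] → 1; @1: state [1B, align 1] → 2; @2: start_time [2B, align 2] → 4; @4: lock [4B, align 4] → 8; @8: uid [4B, align 4] → 12; size 12, align 4
@0: c [2B, align 2] → 2
@2: m0 [1B, align 1] → 3
@3: m5 [1B, align 1] → 4
@4: g [2B, align 2] → 6
+2 pad (align 4)
@8: m15 [36B, align 4] → 44
@44: m12 [2B, align 2] → 46
+2 pad (align 4)
@48: m14 [4B, align 4] → 52
@52: m9 [2B, align 2] → 54
@54: m3 [2B, align 2] → 56
@56: m6 [12B, align 4] → 68
size 68, align 4

68 bytes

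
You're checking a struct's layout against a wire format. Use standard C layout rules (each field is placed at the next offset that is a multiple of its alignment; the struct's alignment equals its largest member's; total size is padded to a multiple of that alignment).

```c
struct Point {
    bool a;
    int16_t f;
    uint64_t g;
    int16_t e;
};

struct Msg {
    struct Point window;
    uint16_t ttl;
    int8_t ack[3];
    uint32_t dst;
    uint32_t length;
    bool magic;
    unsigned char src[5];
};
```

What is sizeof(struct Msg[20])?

960

Point: a at 0 (size 1, align 1) → ends 1; pad 1 to align 2 for f; f at 2 (size 2, align 2) → ends 4; pad 4 to align 8 for g; g at 8 (size 8, align 8) → ends 16; e at 16 (size 2, align 2) → ends 18; tail pad 6 to reach multiple of 8; total 24 bytes, alignment 8
window at 0 (size 24, align 8) → ends 24
ttl at 24 (size 2, align 2) → ends 26
ack at 26 (size 3, align 1) → ends 29
pad 3 to align 4 for dst
dst at 32 (size 4, align 4) → ends 36
length at 36 (size 4, align 4) → ends 40
magic at 40 (size 1, align 1) → ends 41
src at 41 (size 5, align 1) → ends 46
tail pad 2 to reach multiple of 8
total 48 bytes, alignment 8
array of 20: 20 × 48 = 960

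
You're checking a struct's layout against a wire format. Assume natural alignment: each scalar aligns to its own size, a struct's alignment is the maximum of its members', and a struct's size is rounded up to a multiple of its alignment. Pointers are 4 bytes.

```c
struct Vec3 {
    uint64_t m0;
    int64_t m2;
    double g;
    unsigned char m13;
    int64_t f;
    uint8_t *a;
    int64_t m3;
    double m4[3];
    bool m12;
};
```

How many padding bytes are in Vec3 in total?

18

@0: m0 [8B, align 8] → 8
@8: m2 [8B, align 8] → 16
@16: g [8B, align 8] → 24
@24: m13 [1B, align 1] → 25
+7 pad (align 8)
@32: f [8B, align 8] → 40
@40: a [4B, align 4] → 44
+4 pad (align 8)
@48: m3 [8B, align 8] → 56
@56: m4 [24B, align 8] → 80
@80: m12 [1B, align 1] → 81
+7 tail pad (align 8)
size 88, align 8
data bytes 70, size 88 → padding 18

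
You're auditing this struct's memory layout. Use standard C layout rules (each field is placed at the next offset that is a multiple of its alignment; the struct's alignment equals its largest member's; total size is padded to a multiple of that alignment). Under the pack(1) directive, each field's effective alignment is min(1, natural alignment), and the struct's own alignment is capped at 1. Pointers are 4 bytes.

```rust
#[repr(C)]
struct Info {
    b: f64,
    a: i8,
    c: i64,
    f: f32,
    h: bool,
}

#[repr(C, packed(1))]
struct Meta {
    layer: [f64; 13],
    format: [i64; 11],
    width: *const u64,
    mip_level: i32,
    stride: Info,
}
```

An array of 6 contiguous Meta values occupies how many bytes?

1392

Info: 0..8  b  (8B, 8-aligned); 8..9  a  (1B, 1-aligned); 9..16  -- padding (7B); 16..24  c  (8B, 8-aligned); 24..28  f  (4B, 4-aligned); 28..29  h  (1B, 1-aligned); 29..32  -- tail padding (3B); sizeof = 32, alignof = 8
0..104  layer  (104B, 1-aligned)
104..192  format  (88B, 1-aligned)
192..196  width  (4B, 1-aligned)
196..200  mip_level  (4B, 1-aligned)
200..232  stride  (32B, 1-aligned)
sizeof = 232, alignof = 1
array of 6: 6 × 232 = 1392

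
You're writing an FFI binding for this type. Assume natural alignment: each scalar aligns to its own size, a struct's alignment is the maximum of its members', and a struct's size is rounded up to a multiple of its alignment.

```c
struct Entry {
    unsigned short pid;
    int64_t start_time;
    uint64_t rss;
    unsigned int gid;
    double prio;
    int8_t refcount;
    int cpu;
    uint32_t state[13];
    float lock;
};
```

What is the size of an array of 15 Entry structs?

1560

@0: pid [2B, align 2] → 2
+6 pad (align 8)
@8: start_time [8B, align 8] → 16
@16: rss [8B, align 8] → 24
@24: gid [4B, align 4] → 28
+4 pad (align 8)
@32: prio [8B, align 8] → 40
@40: refcount [1B, align 1] → 41
+3 pad (align 4)
@44: cpu [4B, align 4] → 48
@48: state [52B, align 4] → 100
@100: lock [4B, align 4] → 104
size 104, align 8
array of 15: 15 × 104 = 1560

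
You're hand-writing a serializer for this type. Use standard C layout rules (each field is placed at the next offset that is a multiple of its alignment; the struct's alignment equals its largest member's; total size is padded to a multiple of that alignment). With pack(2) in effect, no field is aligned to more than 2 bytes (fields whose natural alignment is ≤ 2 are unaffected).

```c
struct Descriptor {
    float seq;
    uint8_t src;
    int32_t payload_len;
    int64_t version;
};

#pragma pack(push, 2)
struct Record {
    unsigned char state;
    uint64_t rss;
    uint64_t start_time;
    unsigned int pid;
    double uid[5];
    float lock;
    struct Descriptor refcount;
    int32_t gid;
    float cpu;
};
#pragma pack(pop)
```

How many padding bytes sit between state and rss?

Descriptor: seq at 0 (size 4, align 4) → ends 4; src at 4 (size 1, align 1) → ends 5; pad 3 to align 4 for payload_len; payload_len at 8 (size 4, align 4) → ends 12; pad 4 to align 8 for version; version at 16 (size 8, align 8) → ends 24; total 24 bytes, alignment 8
state at 0 (size 1, align 1) → ends 1
pad 1 to align 2 for rss
rss at 2 (size 8, align 2) → ends 10

1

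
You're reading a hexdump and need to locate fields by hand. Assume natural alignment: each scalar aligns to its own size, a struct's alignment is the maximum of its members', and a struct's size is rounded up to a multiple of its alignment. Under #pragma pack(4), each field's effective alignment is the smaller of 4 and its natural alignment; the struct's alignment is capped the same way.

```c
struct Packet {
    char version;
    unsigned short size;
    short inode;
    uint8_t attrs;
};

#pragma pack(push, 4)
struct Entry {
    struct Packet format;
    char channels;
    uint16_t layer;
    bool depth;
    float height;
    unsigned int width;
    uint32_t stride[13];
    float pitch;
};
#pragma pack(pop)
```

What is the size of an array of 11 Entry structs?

Packet: version at 0 (size 1, align 1) → ends 1; pad 1 to align 2 for size; size at 2 (size 2, align 2) → ends 4; inode at 4 (size 2, align 2) → ends 6; attrs at 6 (size 1, align 1) → ends 7; tail pad 1 to reach multiple of 2; total 8 bytes, alignment 2
format at 0 (size 8, align 2) → ends 8
channels at 8 (size 1, align 1) → ends 9
pad 1 to align 2 for layer
layer at 10 (size 2, align 2) → ends 12
depth at 12 (size 1, align 1) → ends 13
pad 3 to align 4 for height
height at 16 (size 4, align 4) → ends 20
width at 20 (size 4, align 4) → ends 24
stride at 24 (size 52, align 4) → ends 76
pitch at 76 (size 4, align 4) → ends 80
total 80 bytes, alignment 4
array of 11: 11 × 80 = 880

880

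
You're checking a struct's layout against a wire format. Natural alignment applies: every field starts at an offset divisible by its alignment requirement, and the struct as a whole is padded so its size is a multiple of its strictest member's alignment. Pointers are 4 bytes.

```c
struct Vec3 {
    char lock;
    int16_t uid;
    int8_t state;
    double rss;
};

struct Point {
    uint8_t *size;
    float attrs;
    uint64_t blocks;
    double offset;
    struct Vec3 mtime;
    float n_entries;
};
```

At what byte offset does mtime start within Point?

24

Vec3: lock at 0 (size 1, align 1) → ends 1; pad 1 to align 2 for uid; uid at 2 (size 2, align 2) → ends 4; state at 4 (size 1, align 1) → ends 5; pad 3 to align 8 for rss; rss at 8 (size 8, align 8) → ends 16; total 16 bytes, alignment 8
size at 0 (size 4, align 4) → ends 4
attrs at 4 (size 4, align 4) → ends 8
blocks at 8 (size 8, align 8) → ends 16
offset at 16 (size 8, align 8) → ends 24
mtime at 24 (size 16, align 8) → ends 40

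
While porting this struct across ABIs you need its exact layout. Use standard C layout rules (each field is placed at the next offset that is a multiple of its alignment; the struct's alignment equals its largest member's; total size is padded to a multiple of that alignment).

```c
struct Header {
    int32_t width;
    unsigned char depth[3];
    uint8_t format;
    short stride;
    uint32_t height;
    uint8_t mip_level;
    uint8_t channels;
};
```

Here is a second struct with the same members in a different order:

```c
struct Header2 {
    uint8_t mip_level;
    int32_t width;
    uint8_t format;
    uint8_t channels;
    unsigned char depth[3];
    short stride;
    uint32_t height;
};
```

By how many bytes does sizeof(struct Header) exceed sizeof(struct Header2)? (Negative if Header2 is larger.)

0..4  width  (4B, 4-aligned)
4..7  depth  (3B, 1-aligned)
7..8  format  (1B, 1-aligned)
8..10  stride  (2B, 2-aligned)
10..12  -- padding (2B)
12..16  height  (4B, 4-aligned)
16..17  mip_level  (1B, 1-aligned)
17..18  channels  (1B, 1-aligned)
18..20  -- tail padding (2B)
sizeof = 20, alignof = 4
— Header2 —
0..1  mip_level  (1B, 1-aligned)
1..4  -- padding (3B)
4..8  width  (4B, 4-aligned)
8..9  format  (1B, 1-aligned)
9..10  channels  (1B, 1-aligned)
10..13  depth  (3B, 1-aligned)
13..14  -- padding (1B)
14..16  stride  (2B, 2-aligned)
16..20  height  (4B, 4-aligned)
sizeof = 20, alignof = 4
20 − 20 = 0

0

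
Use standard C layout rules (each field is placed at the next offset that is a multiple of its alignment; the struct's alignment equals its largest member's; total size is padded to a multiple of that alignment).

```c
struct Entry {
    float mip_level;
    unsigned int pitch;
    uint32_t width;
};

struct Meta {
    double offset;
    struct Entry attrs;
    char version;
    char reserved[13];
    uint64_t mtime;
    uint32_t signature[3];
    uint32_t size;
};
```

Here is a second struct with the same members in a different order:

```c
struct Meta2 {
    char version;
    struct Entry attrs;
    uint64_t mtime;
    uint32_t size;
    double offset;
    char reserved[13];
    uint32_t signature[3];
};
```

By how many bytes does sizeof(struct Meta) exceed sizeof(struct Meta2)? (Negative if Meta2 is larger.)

-8

Entry: 0..4  mip_level  (4B, 4-aligned); 4..8  pitch  (4B, 4-aligned); 8..12  width  (4B, 4-aligned); sizeof = 12, alignof = 4
0..8  offset  (8B, 8-aligned)
8..20  attrs  (12B, 4-aligned)
20..21  version  (1B, 1-aligned)
21..34  reserved  (13B, 1-aligned)
34..40  -- padding (6B)
40..48  mtime  (8B, 8-aligned)
48..60  signature  (12B, 4-aligned)
60..64  size  (4B, 4-aligned)
sizeof = 64, alignof = 8
— Meta2 —
0..1  version  (1B, 1-aligned)
1..4  -- padding (3B)
4..16  attrs  (12B, 4-aligned)
16..24  mtime  (8B, 8-aligned)
24..28  size  (4B, 4-aligned)
28..32  -- padding (4B)
32..40  offset  (8B, 8-aligned)
40..53  reserved  (13B, 1-aligned)
53..56  -- padding (3B)
56..68  signature  (12B, 4-aligned)
68..72  -- tail padding (4B)
sizeof = 72, alignof = 8
64 − 72 = -8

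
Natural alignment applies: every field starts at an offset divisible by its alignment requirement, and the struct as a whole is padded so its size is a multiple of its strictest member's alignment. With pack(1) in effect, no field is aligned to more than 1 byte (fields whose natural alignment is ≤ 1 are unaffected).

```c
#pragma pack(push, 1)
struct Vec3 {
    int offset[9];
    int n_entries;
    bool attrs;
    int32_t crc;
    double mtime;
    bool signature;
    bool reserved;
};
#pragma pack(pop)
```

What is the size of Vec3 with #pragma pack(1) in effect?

55

0..36  offset  (36B, 1-aligned)
36..40  n_entries  (4B, 1-aligned)
40..41  attrs  (1B, 1-aligned)
41..45  crc  (4B, 1-aligned)
45..53  mtime  (8B, 1-aligned)
53..54  signature  (1B, 1-aligned)
54..55  reserved  (1B, 1-aligned)
sizeof = 55, alignof = 1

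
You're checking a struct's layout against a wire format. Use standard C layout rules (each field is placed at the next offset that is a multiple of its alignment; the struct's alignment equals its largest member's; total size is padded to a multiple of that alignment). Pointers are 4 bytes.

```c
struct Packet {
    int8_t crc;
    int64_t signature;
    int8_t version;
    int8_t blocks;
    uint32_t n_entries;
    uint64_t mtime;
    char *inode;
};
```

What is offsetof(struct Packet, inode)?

32

0..1  crc  (1B, 1-aligned)
1..8  -- padding (7B)
8..16  signature  (8B, 8-aligned)
16..17  version  (1B, 1-aligned)
17..18  blocks  (1B, 1-aligned)
18..20  -- padding (2B)
20..24  n_entries  (4B, 4-aligned)
24..32  mtime  (8B, 8-aligned)
32..36  inode  (4B, 4-aligned)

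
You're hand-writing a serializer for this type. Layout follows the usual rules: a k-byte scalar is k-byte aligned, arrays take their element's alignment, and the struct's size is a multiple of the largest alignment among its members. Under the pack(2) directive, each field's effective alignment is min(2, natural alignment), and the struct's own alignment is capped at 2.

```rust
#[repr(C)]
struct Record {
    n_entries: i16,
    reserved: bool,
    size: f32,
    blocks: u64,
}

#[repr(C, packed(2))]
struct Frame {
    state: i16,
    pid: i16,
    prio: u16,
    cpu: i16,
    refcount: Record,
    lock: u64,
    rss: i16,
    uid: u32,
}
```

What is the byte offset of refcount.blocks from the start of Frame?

16

Record: n_entries at 0 (size 2, align 2) → ends 2; reserved at 2 (size 1, align 1) → ends 3; pad 1 to align 4 for size; size at 4 (size 4, align 4) → ends 8; blocks at 8 (size 8, align 8) → ends 16; total 16 bytes, alignment 8
state at 0 (size 2, align 2) → ends 2
pid at 2 (size 2, align 2) → ends 4
prio at 4 (size 2, align 2) → ends 6
cpu at 6 (size 2, align 2) → ends 8
refcount at 8 (size 16, align 2) → ends 24
within Record: blocks at 8
8 + 8 = 16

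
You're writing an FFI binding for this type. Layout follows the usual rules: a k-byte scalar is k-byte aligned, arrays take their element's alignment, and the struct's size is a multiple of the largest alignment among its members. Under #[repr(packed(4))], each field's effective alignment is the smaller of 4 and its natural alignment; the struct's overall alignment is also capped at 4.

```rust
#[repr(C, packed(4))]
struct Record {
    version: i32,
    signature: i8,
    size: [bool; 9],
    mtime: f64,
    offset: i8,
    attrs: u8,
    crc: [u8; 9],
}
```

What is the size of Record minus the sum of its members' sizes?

@0: version [4B, align 4] → 4
@4: signature [1B, align 1] → 5
@5: size [9B, align 1] → 14
+2 pad (align 4)
@16: mtime [8B, align 4] → 24
@24: offset [1B, align 1] → 25
@25: attrs [1B, align 1] → 26
@26: crc [9B, align 1] → 35
+1 tail pad (align 4)
size 36, align 4
data bytes 33, size 36 → padding 3

3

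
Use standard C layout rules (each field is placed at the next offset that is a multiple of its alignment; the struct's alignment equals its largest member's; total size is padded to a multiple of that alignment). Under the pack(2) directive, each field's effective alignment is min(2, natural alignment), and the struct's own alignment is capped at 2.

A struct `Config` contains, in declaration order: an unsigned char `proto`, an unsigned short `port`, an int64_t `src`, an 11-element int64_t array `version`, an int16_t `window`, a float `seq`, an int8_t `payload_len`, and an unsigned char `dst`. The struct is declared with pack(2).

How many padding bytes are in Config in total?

proto at 0 (size 1, align 1) → ends 1
pad 1 to align 2 for port
port at 2 (size 2, align 2) → ends 4
src at 4 (size 8, align 2) → ends 12
version at 12 (size 88, align 2) → ends 100
window at 100 (size 2, align 2) → ends 102
seq at 102 (size 4, align 2) → ends 106
payload_len at 106 (size 1, align 1) → ends 107
dst at 107 (size 1, align 1) → ends 108
total 108 bytes, alignment 2
data bytes 107, size 108 → padding 1

1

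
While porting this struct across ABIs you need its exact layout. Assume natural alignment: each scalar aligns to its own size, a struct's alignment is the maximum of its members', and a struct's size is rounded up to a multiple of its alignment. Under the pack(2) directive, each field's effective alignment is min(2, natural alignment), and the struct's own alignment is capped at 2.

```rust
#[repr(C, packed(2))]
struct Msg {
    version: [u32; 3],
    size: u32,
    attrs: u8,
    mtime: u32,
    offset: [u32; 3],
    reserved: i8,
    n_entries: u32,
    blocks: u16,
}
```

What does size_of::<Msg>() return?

42

version at 0 (size 12, align 2) → ends 12
size at 12 (size 4, align 2) → ends 16
attrs at 16 (size 1, align 1) → ends 17
pad 1 to align 2 for mtime
mtime at 18 (size 4, align 2) → ends 22
offset at 22 (size 12, align 2) → ends 34
reserved at 34 (size 1, align 1) → ends 35
pad 1 to align 2 for n_entries
n_entries at 36 (size 4, align 2) → ends 40
blocks at 40 (size 2, align 2) → ends 42
total 42 bytes, alignment 2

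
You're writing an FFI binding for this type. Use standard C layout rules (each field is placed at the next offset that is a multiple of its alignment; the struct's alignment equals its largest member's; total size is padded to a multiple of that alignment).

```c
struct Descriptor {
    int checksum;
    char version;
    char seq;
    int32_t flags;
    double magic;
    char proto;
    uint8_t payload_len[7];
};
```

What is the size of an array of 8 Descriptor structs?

256

@0: checksum [4B, align 4] → 4
@4: version [1B, align 1] → 5
@5: seq [1B, align 1] → 6
+2 pad (align 4)
@8: flags [4B, align 4] → 12
+4 pad (align 8)
@16: magic [8B, align 8] → 24
@24: proto [1B, align 1] → 25
@25: payload_len [7B, align 1] → 32
size 32, align 8
array of 8: 8 × 32 = 256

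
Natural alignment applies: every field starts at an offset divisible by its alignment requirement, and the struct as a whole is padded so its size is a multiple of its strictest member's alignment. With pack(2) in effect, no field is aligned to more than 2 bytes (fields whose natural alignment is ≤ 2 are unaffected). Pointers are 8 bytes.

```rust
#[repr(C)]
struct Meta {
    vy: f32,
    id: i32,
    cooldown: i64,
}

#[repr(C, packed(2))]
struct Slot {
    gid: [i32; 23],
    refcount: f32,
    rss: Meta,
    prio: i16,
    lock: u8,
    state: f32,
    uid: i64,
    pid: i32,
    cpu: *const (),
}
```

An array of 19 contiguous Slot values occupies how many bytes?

2660

Meta: vy at 0 (size 4, align 4) → ends 4; id at 4 (size 4, align 4) → ends 8; cooldown at 8 (size 8, align 8) → ends 16; total 16 bytes, alignment 8
gid at 0 (size 92, align 2) → ends 92
refcount at 92 (size 4, align 2) → ends 96
rss at 96 (size 16, align 2) → ends 112
prio at 112 (size 2, align 2) → ends 114
lock at 114 (size 1, align 1) → ends 115
pad 1 to align 2 for state
state at 116 (size 4, align 2) → ends 120
uid at 120 (size 8, align 2) → ends 128
pid at 128 (size 4, align 2) → ends 132
cpu at 132 (size 8, align 2) → ends 140
total 140 bytes, alignment 2
array of 19: 19 × 140 = 2660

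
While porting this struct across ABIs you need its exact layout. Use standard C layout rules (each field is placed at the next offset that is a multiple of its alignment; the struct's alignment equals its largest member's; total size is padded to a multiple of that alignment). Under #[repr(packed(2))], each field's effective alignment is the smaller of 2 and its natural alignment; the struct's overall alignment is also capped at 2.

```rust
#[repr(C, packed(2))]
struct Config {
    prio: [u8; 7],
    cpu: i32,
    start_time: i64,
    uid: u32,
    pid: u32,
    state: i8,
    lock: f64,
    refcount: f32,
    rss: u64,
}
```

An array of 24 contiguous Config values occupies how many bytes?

1200

0..7  prio  (7B, 1-aligned)
7..8  -- padding (1B)
8..12  cpu  (4B, 2-aligned)
12..20  start_time  (8B, 2-aligned)
20..24  uid  (4B, 2-aligned)
24..28  pid  (4B, 2-aligned)
28..29  state  (1B, 1-aligned)
29..30  -- padding (1B)
30..38  lock  (8B, 2-aligned)
38..42  refcount  (4B, 2-aligned)
42..50  rss  (8B, 2-aligned)
sizeof = 50, alignof = 2
array of 24: 24 × 50 = 1200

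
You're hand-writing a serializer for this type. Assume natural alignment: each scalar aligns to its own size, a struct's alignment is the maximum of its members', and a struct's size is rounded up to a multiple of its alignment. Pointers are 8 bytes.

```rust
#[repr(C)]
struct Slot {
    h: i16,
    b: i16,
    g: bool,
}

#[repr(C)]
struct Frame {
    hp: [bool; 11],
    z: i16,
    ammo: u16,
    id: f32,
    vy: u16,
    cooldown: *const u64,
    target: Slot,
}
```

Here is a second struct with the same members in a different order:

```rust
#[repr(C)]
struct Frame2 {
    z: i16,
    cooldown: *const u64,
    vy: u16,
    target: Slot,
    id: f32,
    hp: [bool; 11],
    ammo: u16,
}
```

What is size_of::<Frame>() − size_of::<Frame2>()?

-8

Slot: h at 0 (size 2, align 2) → ends 2; b at 2 (size 2, align 2) → ends 4; g at 4 (size 1, align 1) → ends 5; tail pad 1 to reach multiple of 2; total 6 bytes, alignment 2
hp at 0 (size 11, align 1) → ends 11
pad 1 to align 2 for z
z at 12 (size 2, align 2) → ends 14
ammo at 14 (size 2, align 2) → ends 16
id at 16 (size 4, align 4) → ends 20
vy at 20 (size 2, align 2) → ends 22
pad 2 to align 8 for cooldown
cooldown at 24 (size 8, align 8) → ends 32
target at 32 (size 6, align 2) → ends 38
tail pad 2 to reach multiple of 8
total 40 bytes, alignment 8
— Frame2 —
z at 0 (size 2, align 2) → ends 2
pad 6 to align 8 for cooldown
cooldown at 8 (size 8, align 8) → ends 16
vy at 16 (size 2, align 2) → ends 18
target at 18 (size 6, align 2) → ends 24
id at 24 (size 4, align 4) → ends 28
hp at 28 (size 11, align 1) → ends 39
pad 1 to align 2 for ammo
ammo at 40 (size 2, align 2) → ends 42
tail pad 6 to reach multiple of 8
total 48 bytes, alignment 8
40 − 48 = -8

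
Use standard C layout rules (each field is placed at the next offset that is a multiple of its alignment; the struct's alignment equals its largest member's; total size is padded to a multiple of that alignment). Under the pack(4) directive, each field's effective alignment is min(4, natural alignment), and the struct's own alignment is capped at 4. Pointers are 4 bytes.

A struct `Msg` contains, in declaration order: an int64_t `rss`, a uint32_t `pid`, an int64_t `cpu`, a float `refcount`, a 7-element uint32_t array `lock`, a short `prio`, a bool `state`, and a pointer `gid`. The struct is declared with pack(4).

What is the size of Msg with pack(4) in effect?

0..8  rss  (8B, 4-aligned)
8..12  pid  (4B, 4-aligned)
12..20  cpu  (8B, 4-aligned)
20..24  refcount  (4B, 4-aligned)
24..52  lock  (28B, 4-aligned)
52..54  prio  (2B, 2-aligned)
54..55  state  (1B, 1-aligned)
55..56  -- padding (1B)
56..60  gid  (4B, 4-aligned)
sizeof = 60, alignof = 4

60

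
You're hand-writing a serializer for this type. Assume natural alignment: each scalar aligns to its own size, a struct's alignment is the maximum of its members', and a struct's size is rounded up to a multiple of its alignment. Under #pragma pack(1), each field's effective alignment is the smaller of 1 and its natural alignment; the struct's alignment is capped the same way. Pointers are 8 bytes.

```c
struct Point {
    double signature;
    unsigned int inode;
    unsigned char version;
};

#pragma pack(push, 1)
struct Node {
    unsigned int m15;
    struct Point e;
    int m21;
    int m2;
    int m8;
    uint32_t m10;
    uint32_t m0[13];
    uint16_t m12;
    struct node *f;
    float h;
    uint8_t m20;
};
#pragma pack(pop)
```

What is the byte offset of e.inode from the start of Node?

12

Point: @0: signature [8B, align 8] → 8; @8: inode [4B, align 4] → 12; @12: version [1B, align 1] → 13; +3 tail pad (align 8); size 16, align 8
@0: m15 [4B, align 1] → 4
@4: e [16B, align 1] → 20
within Point: inode at 8
4 + 8 = 12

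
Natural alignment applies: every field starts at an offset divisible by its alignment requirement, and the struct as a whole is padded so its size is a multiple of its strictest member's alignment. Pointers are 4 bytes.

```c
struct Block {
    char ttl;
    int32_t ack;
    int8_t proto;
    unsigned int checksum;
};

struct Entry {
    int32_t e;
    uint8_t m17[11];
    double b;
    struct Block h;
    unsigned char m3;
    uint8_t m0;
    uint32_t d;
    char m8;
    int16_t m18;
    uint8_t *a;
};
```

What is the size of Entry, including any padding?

Block: ttl at 0 (size 1, align 1) → ends 1; pad 3 to align 4 for ack; ack at 4 (size 4, align 4) → ends 8; proto at 8 (size 1, align 1) → ends 9; pad 3 to align 4 for checksum; checksum at 12 (size 4, align 4) → ends 16; total 16 bytes, alignment 4
e at 0 (size 4, align 4) → ends 4
m17 at 4 (size 11, align 1) → ends 15
pad 1 to align 8 for b
b at 16 (size 8, align 8) → ends 24
h at 24 (size 16, align 4) → ends 40
m3 at 40 (size 1, align 1) → ends 41
m0 at 41 (size 1, align 1) → ends 42
pad 2 to align 4 for d
d at 44 (size 4, align 4) → ends 48
m8 at 48 (size 1, align 1) → ends 49
pad 1 to align 2 for m18
m18 at 50 (size 2, align 2) → ends 52
a at 52 (size 4, align 4) → ends 56
total 56 bytes, alignment 8

56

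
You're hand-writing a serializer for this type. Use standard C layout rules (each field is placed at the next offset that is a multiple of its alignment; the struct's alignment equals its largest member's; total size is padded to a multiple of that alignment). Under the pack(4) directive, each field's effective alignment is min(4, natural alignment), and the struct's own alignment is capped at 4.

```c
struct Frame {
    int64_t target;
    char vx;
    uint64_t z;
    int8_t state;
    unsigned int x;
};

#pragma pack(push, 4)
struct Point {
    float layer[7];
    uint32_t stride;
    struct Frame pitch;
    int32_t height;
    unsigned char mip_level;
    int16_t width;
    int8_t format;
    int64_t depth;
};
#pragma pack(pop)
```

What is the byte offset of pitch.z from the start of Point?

Frame: 0..8  target  (8B, 8-aligned); 8..9  vx  (1B, 1-aligned); 9..16  -- padding (7B); 16..24  z  (8B, 8-aligned); 24..25  state  (1B, 1-aligned); 25..28  -- padding (3B); 28..32  x  (4B, 4-aligned); sizeof = 32, alignof = 8
0..28  layer  (28B, 4-aligned)
28..32  stride  (4B, 4-aligned)
32..64  pitch  (32B, 4-aligned)
within Frame: z at 16
32 + 16 = 48

48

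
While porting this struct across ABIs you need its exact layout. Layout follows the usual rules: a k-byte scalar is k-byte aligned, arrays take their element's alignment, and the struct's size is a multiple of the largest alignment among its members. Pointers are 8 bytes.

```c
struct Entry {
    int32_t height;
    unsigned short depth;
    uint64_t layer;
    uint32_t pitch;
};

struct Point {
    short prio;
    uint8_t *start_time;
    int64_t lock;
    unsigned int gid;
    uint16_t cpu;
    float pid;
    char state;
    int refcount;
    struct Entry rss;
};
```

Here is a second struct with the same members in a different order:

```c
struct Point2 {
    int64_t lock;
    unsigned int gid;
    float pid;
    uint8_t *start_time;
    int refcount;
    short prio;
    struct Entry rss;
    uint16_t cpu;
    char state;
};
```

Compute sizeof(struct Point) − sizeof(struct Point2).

8

Entry: 0..4  height  (4B, 4-aligned); 4..6  depth  (2B, 2-aligned); 6..8  -- padding (2B); 8..16  layer  (8B, 8-aligned); 16..20  pitch  (4B, 4-aligned); 20..24  -- tail padding (4B); sizeof = 24, alignof = 8
0..2  prio  (2B, 2-aligned)
2..8  -- padding (6B)
8..16  start_time  (8B, 8-aligned)
16..24  lock  (8B, 8-aligned)
24..28  gid  (4B, 4-aligned)
28..30  cpu  (2B, 2-aligned)
30..32  -- padding (2B)
32..36  pid  (4B, 4-aligned)
36..37  state  (1B, 1-aligned)
37..40  -- padding (3B)
40..44  refcount  (4B, 4-aligned)
44..48  -- padding (4B)
48..72  rss  (24B, 8-aligned)
sizeof = 72, alignof = 8
— Point2 —
0..8  lock  (8B, 8-aligned)
8..12  gid  (4B, 4-aligned)
12..16  pid  (4B, 4-aligned)
16..24  start_time  (8B, 8-aligned)
24..28  refcount  (4B, 4-aligned)
28..30  prio  (2B, 2-aligned)
30..32  -- padding (2B)
32..56  rss  (24B, 8-aligned)
56..58  cpu  (2B, 2-aligned)
58..59  state  (1B, 1-aligned)
59..64  -- tail padding (5B)
sizeof = 64, alignof = 8
72 − 64 = 8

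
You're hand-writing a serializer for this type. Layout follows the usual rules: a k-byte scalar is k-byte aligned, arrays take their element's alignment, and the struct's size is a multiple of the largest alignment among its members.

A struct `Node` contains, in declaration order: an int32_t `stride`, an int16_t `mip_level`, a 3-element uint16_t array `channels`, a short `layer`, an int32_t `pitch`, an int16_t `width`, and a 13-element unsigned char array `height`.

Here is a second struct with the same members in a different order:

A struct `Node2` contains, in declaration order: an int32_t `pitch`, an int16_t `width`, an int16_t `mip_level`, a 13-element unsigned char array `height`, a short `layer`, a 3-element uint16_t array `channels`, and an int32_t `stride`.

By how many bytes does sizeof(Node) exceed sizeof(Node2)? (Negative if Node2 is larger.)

@0: stride [4B, align 4] → 4
@4: mip_level [2B, align 2] → 6
@6: channels [6B, align 2] → 12
@12: layer [2B, align 2] → 14
+2 pad (align 4)
@16: pitch [4B, align 4] → 20
@20: width [2B, align 2] → 22
@22: height [13B, align 1] → 35
+1 tail pad (align 4)
size 36, align 4
— Node2 —
@0: pitch [4B, align 4] → 4
@4: width [2B, align 2] → 6
@6: mip_level [2B, align 2] → 8
@8: height [13B, align 1] → 21
+1 pad (align 2)
@22: layer [2B, align 2] → 24
@24: channels [6B, align 2] → 30
+2 pad (align 4)
@32: stride [4B, align 4] → 36
size 36, align 4
36 − 36 = 0

0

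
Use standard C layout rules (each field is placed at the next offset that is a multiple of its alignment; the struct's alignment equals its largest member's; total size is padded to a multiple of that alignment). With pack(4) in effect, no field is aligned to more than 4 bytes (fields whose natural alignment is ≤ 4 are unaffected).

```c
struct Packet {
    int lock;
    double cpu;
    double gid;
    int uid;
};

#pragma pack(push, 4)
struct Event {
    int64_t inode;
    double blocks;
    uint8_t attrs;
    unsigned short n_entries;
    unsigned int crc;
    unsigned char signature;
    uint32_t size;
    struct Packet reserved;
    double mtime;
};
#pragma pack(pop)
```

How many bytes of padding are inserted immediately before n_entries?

1

Packet: @0: lock [4B, align 4] → 4; +4 pad (align 8); @8: cpu [8B, align 8] → 16; @16: gid [8B, align 8] → 24; @24: uid [4B, align 4] → 28; +4 tail pad (align 8); size 32, align 8
@0: inode [8B, align 4] → 8
@8: blocks [8B, align 4] → 16
@16: attrs [1B, align 1] → 17
+1 pad (align 2)
@18: n_entries [2B, align 2] → 20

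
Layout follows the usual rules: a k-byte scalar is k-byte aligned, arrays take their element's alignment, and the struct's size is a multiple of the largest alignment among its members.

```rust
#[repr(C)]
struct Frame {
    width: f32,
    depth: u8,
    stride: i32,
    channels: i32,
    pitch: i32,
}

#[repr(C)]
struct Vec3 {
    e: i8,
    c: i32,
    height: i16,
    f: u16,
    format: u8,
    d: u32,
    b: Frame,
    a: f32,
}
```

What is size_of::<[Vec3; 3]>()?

132

Frame: 0..4  width  (4B, 4-aligned); 4..5  depth  (1B, 1-aligned); 5..8  -- padding (3B); 8..12  stride  (4B, 4-aligned); 12..16  channels  (4B, 4-aligned); 16..20  pitch  (4B, 4-aligned); sizeof = 20, alignof = 4
0..1  e  (1B, 1-aligned)
1..4  -- padding (3B)
4..8  c  (4B, 4-aligned)
8..10  height  (2B, 2-aligned)
10..12  f  (2B, 2-aligned)
12..13  format  (1B, 1-aligned)
13..16  -- padding (3B)
16..20  d  (4B, 4-aligned)
20..40  b  (20B, 4-aligned)
40..44  a  (4B, 4-aligned)
sizeof = 44, alignof = 4
array of 3: 3 × 44 = 132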